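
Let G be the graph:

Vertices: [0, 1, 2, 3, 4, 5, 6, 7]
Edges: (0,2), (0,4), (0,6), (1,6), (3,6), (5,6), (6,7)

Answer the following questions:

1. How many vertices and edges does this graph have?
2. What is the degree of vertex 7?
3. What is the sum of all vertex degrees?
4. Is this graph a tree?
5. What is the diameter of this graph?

Count: 8 vertices, 7 edges.
Vertex 7 has neighbors [6], degree = 1.
Handshaking lemma: 2 * 7 = 14.
A graph is a tree iff it is connected and has exactly n-1 edges. This graph is connected (all 8 vertices in one component) and has 8-1 = 7 edges. It is a tree.
Diameter (longest shortest path) = 3.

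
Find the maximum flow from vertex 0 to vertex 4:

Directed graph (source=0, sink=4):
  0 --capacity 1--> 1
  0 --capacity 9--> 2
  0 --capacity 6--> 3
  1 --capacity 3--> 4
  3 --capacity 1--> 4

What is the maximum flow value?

Computing max flow:
  Flow on (0->1): 1/1
  Flow on (0->3): 1/6
  Flow on (1->4): 1/3
  Flow on (3->4): 1/1
Maximum flow = 2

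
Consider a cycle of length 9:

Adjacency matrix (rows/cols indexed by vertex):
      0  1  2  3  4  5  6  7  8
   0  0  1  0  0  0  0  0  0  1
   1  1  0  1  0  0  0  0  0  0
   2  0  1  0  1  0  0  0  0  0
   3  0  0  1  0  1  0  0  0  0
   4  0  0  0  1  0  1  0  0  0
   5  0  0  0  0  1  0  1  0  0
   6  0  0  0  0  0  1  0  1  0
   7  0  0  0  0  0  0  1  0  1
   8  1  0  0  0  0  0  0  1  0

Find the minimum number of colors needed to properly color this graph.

This is an odd cycle (C_9). Odd cycles are not bipartite (any 2-coloring forces two adjacent vertices to match), and 3 colors suffice.
Chromatic number = 3.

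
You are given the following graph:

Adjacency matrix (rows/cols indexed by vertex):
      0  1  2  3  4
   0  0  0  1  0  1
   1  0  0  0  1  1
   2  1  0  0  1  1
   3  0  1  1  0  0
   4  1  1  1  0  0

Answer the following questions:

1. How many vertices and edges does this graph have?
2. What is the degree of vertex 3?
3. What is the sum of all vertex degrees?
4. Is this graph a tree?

Count: 5 vertices, 6 edges.
Vertex 3 has neighbors [1, 2], degree = 2.
Handshaking lemma: 2 * 6 = 12.
A tree on 5 vertices has 4 edges. This graph has 6 edges (2 extra). Not a tree.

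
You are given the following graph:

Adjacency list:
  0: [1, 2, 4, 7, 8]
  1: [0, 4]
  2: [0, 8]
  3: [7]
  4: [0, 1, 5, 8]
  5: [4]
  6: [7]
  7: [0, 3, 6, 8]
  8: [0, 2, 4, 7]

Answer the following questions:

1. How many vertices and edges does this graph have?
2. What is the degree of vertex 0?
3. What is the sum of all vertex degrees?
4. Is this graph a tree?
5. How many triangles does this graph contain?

Count: 9 vertices, 12 edges.
Vertex 0 has neighbors [1, 2, 4, 7, 8], degree = 5.
Handshaking lemma: 2 * 12 = 24.
A tree on 9 vertices has 8 edges. This graph has 12 edges (4 extra). Not a tree.
Number of triangles = 4.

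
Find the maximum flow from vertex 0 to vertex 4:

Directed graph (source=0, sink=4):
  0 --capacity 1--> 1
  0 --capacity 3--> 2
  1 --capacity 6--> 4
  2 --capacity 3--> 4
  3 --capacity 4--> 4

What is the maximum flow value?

Computing max flow:
  Flow on (0->1): 1/1
  Flow on (0->2): 3/3
  Flow on (1->4): 1/6
  Flow on (2->4): 3/3
Maximum flow = 4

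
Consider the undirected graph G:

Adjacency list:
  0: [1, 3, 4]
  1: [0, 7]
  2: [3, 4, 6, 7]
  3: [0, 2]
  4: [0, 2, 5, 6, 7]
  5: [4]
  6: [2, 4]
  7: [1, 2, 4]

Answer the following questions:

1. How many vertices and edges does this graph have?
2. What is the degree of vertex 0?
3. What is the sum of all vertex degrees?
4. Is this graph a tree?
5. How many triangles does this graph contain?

Count: 8 vertices, 11 edges.
Vertex 0 has neighbors [1, 3, 4], degree = 3.
Handshaking lemma: 2 * 11 = 22.
A tree on 8 vertices has 7 edges. This graph has 11 edges (4 extra). Not a tree.
Number of triangles = 2.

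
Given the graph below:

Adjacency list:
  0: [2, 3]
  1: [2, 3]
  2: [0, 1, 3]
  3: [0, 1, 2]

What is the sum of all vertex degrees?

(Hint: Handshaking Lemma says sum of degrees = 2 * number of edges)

Count edges: 5 edges.
By Handshaking Lemma: sum of degrees = 2 * 5 = 10.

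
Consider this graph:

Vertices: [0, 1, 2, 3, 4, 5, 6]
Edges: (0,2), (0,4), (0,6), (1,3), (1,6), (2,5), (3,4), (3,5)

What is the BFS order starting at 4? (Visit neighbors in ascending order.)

BFS from vertex 4 (neighbors processed in ascending order):
Visit order: 4, 0, 3, 2, 6, 1, 5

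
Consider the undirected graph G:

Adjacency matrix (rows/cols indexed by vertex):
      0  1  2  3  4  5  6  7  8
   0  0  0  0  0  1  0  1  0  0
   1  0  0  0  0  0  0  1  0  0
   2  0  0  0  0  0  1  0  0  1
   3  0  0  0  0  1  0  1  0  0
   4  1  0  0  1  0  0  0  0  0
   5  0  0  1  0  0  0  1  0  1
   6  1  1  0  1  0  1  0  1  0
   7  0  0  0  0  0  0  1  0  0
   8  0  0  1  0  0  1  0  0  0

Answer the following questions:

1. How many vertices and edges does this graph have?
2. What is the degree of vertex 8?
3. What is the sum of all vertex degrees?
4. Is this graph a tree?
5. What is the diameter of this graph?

Count: 9 vertices, 10 edges.
Vertex 8 has neighbors [2, 5], degree = 2.
Handshaking lemma: 2 * 10 = 20.
A tree on 9 vertices has 8 edges. This graph has 10 edges (2 extra). Not a tree.
Diameter (longest shortest path) = 4.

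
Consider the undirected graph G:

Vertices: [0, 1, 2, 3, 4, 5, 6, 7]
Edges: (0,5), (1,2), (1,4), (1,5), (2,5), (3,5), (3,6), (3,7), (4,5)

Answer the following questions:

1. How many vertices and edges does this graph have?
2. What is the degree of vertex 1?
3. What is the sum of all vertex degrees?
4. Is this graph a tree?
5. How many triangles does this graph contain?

Count: 8 vertices, 9 edges.
Vertex 1 has neighbors [2, 4, 5], degree = 3.
Handshaking lemma: 2 * 9 = 18.
A tree on 8 vertices has 7 edges. This graph has 9 edges (2 extra). Not a tree.
Number of triangles = 2.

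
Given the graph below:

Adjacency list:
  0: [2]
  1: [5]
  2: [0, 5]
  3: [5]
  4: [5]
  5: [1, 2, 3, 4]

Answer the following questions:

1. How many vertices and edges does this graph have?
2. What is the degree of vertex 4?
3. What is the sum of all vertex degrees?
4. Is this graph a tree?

Count: 6 vertices, 5 edges.
Vertex 4 has neighbors [5], degree = 1.
Handshaking lemma: 2 * 5 = 10.
A graph is a tree iff it is connected and has exactly n-1 edges. This graph is connected (all 6 vertices in one component) and has 6-1 = 5 edges. It is a tree.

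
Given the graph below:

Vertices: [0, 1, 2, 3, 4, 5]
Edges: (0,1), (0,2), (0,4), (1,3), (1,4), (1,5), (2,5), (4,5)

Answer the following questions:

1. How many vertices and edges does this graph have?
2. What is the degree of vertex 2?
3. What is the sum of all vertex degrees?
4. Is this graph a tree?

Count: 6 vertices, 8 edges.
Vertex 2 has neighbors [0, 5], degree = 2.
Handshaking lemma: 2 * 8 = 16.
A tree on 6 vertices has 5 edges. This graph has 8 edges (3 extra). Not a tree.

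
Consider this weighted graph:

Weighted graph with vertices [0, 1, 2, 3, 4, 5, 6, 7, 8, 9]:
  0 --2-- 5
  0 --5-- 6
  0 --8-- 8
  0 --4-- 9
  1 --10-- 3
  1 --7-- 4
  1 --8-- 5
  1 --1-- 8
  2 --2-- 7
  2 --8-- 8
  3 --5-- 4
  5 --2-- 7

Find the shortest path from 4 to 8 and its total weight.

Using Dijkstra's algorithm from vertex 4:
Shortest path: 4 -> 1 -> 8
Total weight: 7 + 1 = 8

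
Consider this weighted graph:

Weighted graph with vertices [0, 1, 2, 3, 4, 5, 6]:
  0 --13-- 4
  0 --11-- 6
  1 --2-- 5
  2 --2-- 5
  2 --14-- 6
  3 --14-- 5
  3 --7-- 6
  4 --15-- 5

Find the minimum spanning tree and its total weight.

Applying Kruskal's algorithm (sort edges by weight, add if no cycle):
  Add (1,5) w=2
  Add (2,5) w=2
  Add (3,6) w=7
  Add (0,6) w=11
  Add (0,4) w=13
  Add (2,6) w=14
  Skip (3,5) w=14 (creates cycle)
  Skip (4,5) w=15 (creates cycle)
MST weight = 49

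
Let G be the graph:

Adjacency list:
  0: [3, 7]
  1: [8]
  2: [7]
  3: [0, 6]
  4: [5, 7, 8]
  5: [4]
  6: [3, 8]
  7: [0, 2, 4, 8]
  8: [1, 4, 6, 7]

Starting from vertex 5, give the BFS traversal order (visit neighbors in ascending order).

BFS from vertex 5 (neighbors processed in ascending order):
Visit order: 5, 4, 7, 8, 0, 2, 1, 6, 3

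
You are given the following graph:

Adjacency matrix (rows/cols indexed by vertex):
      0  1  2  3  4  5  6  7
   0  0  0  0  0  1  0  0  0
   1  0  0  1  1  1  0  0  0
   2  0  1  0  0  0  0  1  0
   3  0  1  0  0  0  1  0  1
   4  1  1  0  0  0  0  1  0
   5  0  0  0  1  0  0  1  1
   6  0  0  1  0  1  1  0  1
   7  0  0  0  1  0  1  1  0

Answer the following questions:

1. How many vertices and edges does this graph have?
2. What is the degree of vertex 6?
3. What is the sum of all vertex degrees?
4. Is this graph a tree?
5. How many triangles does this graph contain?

Count: 8 vertices, 11 edges.
Vertex 6 has neighbors [2, 4, 5, 7], degree = 4.
Handshaking lemma: 2 * 11 = 22.
A tree on 8 vertices has 7 edges. This graph has 11 edges (4 extra). Not a tree.
Number of triangles = 2.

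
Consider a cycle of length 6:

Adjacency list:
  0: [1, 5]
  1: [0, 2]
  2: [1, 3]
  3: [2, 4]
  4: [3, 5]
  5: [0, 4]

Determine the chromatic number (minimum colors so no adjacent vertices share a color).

This is an even cycle (C_6). Even cycles are bipartite.
Chromatic number = 2.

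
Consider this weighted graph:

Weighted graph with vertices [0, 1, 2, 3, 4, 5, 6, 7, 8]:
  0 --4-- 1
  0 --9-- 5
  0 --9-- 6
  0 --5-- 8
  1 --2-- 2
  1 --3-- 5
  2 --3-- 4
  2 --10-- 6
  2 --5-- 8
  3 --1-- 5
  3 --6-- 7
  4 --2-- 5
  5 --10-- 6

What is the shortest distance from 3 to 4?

Using Dijkstra's algorithm from vertex 3:
Shortest path: 3 -> 5 -> 4
Total weight: 1 + 2 = 3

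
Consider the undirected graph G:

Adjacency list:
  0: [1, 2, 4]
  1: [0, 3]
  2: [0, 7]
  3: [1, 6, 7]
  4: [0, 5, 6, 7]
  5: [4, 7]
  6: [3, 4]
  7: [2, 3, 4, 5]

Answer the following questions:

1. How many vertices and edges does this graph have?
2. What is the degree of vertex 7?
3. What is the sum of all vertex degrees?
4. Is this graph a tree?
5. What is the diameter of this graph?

Count: 8 vertices, 11 edges.
Vertex 7 has neighbors [2, 3, 4, 5], degree = 4.
Handshaking lemma: 2 * 11 = 22.
A tree on 8 vertices has 7 edges. This graph has 11 edges (4 extra). Not a tree.
Diameter (longest shortest path) = 3.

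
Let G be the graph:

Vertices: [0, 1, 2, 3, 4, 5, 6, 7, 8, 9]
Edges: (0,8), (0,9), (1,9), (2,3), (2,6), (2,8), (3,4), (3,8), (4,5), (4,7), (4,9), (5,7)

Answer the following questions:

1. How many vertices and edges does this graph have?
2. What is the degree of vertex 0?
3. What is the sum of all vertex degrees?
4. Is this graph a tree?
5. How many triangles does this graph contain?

Count: 10 vertices, 12 edges.
Vertex 0 has neighbors [8, 9], degree = 2.
Handshaking lemma: 2 * 12 = 24.
A tree on 10 vertices has 9 edges. This graph has 12 edges (3 extra). Not a tree.
Number of triangles = 2.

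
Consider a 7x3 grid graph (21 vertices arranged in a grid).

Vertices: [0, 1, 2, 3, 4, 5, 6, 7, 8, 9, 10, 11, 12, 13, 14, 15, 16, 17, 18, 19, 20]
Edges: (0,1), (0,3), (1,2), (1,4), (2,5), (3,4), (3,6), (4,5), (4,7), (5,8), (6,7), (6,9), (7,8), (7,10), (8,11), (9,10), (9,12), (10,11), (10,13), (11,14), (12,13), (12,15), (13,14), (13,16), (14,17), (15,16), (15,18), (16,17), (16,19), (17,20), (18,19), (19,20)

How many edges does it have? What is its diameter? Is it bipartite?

A 7x3 grid has 18 vertical edges and 14 horizontal edges.
Total edges = 18 + 14 = 32.
Diameter = (7-1) + (3-1) = 8 (corner to opposite corner).
Grid graphs are bipartite (checkerboard coloring).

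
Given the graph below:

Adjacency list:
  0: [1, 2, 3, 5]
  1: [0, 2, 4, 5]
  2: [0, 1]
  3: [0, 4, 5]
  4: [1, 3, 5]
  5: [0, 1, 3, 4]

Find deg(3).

Vertex 3 has neighbors [0, 4, 5], so deg(3) = 3.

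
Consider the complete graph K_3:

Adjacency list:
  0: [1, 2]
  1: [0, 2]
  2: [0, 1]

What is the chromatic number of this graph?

In K_3, every vertex is adjacent to every other vertex.
Each vertex needs a unique color.
Chromatic number = 3.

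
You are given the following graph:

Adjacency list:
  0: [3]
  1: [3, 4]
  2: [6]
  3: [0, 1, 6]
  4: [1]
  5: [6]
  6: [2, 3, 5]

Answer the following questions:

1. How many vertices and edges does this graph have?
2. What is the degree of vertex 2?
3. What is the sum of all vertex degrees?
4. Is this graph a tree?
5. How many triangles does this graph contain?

Count: 7 vertices, 6 edges.
Vertex 2 has neighbors [6], degree = 1.
Handshaking lemma: 2 * 6 = 12.
A graph is a tree iff it is connected and has exactly n-1 edges. This graph is connected (all 7 vertices in one component) and has 7-1 = 6 edges. It is a tree.
Number of triangles = 0.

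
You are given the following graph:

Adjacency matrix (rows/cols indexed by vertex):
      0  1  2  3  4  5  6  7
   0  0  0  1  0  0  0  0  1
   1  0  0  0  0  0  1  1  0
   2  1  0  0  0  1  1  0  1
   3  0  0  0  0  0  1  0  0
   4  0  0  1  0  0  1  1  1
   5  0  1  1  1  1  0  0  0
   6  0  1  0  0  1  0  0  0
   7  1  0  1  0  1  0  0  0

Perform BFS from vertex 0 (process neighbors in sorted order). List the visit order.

BFS from vertex 0 (neighbors processed in ascending order):
Visit order: 0, 2, 7, 4, 5, 6, 1, 3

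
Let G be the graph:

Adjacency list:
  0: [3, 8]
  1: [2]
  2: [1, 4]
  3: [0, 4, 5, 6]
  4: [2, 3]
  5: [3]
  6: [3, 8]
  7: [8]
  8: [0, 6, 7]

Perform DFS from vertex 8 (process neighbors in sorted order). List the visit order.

DFS from vertex 8 (neighbors processed in ascending order):
Visit order: 8, 0, 3, 4, 2, 1, 5, 6, 7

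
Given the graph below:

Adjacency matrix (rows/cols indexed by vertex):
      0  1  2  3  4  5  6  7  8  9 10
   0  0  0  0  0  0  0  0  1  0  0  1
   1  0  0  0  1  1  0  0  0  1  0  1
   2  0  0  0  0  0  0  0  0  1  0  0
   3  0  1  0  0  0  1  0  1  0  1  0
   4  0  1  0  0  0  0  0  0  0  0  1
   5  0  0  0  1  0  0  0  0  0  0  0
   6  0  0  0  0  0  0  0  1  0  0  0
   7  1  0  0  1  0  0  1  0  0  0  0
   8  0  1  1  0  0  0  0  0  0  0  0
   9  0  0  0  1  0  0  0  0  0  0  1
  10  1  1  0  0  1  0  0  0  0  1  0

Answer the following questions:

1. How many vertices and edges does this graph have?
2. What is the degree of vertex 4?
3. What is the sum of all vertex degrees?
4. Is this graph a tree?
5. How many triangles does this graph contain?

Count: 11 vertices, 13 edges.
Vertex 4 has neighbors [1, 10], degree = 2.
Handshaking lemma: 2 * 13 = 26.
A tree on 11 vertices has 10 edges. This graph has 13 edges (3 extra). Not a tree.
Number of triangles = 1.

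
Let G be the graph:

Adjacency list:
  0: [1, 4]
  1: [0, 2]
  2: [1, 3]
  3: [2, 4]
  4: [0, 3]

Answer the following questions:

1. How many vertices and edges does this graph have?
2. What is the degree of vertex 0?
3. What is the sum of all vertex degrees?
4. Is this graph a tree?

Count: 5 vertices, 5 edges.
Vertex 0 has neighbors [1, 4], degree = 2.
Handshaking lemma: 2 * 5 = 10.
A tree on 5 vertices has 4 edges. This graph has 5 edges (1 extra). Not a tree.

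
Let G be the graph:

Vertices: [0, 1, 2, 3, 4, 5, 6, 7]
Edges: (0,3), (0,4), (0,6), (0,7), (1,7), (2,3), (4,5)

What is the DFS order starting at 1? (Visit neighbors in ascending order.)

DFS from vertex 1 (neighbors processed in ascending order):
Visit order: 1, 7, 0, 3, 2, 4, 5, 6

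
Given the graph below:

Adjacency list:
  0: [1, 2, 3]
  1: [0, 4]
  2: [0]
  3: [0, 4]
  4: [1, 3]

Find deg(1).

Vertex 1 has neighbors [0, 4], so deg(1) = 2.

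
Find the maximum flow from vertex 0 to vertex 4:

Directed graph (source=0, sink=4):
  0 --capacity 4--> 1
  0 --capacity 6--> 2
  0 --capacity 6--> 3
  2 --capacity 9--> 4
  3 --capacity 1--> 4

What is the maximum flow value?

Computing max flow:
  Flow on (0->2): 6/6
  Flow on (0->3): 1/6
  Flow on (2->4): 6/9
  Flow on (3->4): 1/1
Maximum flow = 7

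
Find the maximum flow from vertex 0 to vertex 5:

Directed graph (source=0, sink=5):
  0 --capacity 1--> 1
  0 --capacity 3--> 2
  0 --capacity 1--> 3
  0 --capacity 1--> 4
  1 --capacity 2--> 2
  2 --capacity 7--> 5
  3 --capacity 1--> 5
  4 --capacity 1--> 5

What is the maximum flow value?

Computing max flow:
  Flow on (0->1): 1/1
  Flow on (0->2): 3/3
  Flow on (0->3): 1/1
  Flow on (0->4): 1/1
  Flow on (1->2): 1/2
  Flow on (2->5): 4/7
  Flow on (3->5): 1/1
  Flow on (4->5): 1/1
Maximum flow = 6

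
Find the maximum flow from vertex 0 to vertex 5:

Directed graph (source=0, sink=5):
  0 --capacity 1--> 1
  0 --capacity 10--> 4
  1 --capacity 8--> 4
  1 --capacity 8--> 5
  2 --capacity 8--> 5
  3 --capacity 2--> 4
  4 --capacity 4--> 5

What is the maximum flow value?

Computing max flow:
  Flow on (0->1): 1/1
  Flow on (0->4): 4/10
  Flow on (1->5): 1/8
  Flow on (4->5): 4/4
Maximum flow = 5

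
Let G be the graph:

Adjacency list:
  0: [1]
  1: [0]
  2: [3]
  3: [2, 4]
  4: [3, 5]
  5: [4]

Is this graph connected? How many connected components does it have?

Checking connectivity: the graph has 2 connected component(s).
Components: [[0, 1], [2, 3, 4, 5]]. The graph is NOT connected.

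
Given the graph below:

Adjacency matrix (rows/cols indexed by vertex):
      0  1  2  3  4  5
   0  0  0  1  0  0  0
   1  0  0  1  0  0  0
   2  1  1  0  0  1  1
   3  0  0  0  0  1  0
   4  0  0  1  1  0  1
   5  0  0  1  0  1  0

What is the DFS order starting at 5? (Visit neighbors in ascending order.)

DFS from vertex 5 (neighbors processed in ascending order):
Visit order: 5, 2, 0, 1, 4, 3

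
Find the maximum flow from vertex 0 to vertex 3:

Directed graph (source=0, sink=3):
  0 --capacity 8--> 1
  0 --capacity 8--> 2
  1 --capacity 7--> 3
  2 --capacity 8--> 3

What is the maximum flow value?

Computing max flow:
  Flow on (0->1): 7/8
  Flow on (0->2): 8/8
  Flow on (1->3): 7/7
  Flow on (2->3): 8/8
Maximum flow = 15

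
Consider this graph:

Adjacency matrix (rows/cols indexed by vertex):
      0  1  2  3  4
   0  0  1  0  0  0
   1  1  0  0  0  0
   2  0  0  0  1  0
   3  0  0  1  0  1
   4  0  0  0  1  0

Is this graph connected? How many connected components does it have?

Checking connectivity: the graph has 2 connected component(s).
Components: [[0, 1], [2, 3, 4]]. The graph is NOT connected.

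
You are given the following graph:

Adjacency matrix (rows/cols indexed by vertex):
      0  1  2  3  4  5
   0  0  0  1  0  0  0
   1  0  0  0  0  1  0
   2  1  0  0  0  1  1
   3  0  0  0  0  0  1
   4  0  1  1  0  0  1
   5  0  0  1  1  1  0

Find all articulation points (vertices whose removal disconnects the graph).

An articulation point is a vertex whose removal disconnects the graph.
Articulation points: [2, 4, 5]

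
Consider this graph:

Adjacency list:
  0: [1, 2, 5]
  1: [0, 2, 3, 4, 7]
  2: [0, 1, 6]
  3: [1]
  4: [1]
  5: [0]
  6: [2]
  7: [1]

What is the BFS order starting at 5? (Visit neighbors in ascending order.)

BFS from vertex 5 (neighbors processed in ascending order):
Visit order: 5, 0, 1, 2, 3, 4, 7, 6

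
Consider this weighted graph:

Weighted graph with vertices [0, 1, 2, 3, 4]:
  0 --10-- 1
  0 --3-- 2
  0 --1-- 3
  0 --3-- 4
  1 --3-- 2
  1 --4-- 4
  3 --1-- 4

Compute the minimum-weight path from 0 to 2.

Using Dijkstra's algorithm from vertex 0:
Shortest path: 0 -> 2
Total weight: 3 = 3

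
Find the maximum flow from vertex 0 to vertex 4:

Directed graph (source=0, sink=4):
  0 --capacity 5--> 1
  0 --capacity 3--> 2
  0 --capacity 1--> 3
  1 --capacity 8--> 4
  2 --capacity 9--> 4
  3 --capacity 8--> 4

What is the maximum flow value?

Computing max flow:
  Flow on (0->1): 5/5
  Flow on (0->2): 3/3
  Flow on (0->3): 1/1
  Flow on (1->4): 5/8
  Flow on (2->4): 3/9
  Flow on (3->4): 1/8
Maximum flow = 9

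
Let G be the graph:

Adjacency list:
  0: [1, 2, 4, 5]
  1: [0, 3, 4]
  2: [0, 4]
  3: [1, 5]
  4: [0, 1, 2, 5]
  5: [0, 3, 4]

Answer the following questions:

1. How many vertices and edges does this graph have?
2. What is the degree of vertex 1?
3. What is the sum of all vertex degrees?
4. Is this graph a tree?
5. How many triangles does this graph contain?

Count: 6 vertices, 9 edges.
Vertex 1 has neighbors [0, 3, 4], degree = 3.
Handshaking lemma: 2 * 9 = 18.
A tree on 6 vertices has 5 edges. This graph has 9 edges (4 extra). Not a tree.
Number of triangles = 3.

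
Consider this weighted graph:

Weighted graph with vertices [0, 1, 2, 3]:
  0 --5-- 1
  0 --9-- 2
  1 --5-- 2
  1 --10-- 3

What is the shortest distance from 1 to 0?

Using Dijkstra's algorithm from vertex 1:
Shortest path: 1 -> 0
Total weight: 5 = 5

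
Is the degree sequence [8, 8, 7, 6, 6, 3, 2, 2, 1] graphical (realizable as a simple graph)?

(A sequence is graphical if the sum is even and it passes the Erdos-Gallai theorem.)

Sum of degrees = 43. Sum is odd, so the sequence is NOT graphical.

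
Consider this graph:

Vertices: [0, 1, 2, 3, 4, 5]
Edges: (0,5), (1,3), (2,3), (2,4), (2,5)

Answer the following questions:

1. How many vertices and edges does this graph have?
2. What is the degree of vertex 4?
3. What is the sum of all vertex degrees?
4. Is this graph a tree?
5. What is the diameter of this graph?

Count: 6 vertices, 5 edges.
Vertex 4 has neighbors [2], degree = 1.
Handshaking lemma: 2 * 5 = 10.
A graph is a tree iff it is connected and has exactly n-1 edges. This graph is connected (all 6 vertices in one component) and has 6-1 = 5 edges. It is a tree.
Diameter (longest shortest path) = 4.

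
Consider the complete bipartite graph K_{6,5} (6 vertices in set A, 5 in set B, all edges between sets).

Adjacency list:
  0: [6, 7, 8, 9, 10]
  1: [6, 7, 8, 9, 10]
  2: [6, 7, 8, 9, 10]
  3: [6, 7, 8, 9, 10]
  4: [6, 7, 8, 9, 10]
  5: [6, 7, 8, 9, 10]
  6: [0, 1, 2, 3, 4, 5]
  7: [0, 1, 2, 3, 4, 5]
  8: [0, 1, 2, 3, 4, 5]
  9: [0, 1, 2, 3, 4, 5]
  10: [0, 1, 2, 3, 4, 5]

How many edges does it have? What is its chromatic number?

K_{6,5} has 6 * 5 = 30 edges.
Bipartite graphs have chromatic number 2 (color each partition differently).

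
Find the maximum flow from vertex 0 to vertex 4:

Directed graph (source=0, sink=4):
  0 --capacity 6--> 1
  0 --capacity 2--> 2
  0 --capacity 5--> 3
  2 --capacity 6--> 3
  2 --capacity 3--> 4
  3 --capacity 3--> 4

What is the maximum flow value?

Computing max flow:
  Flow on (0->2): 2/2
  Flow on (0->3): 3/5
  Flow on (2->4): 2/3
  Flow on (3->4): 3/3
Maximum flow = 5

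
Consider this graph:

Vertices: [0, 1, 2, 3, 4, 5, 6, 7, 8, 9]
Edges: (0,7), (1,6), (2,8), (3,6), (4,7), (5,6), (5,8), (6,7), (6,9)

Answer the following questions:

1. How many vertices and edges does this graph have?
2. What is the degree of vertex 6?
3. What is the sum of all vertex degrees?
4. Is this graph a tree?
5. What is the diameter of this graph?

Count: 10 vertices, 9 edges.
Vertex 6 has neighbors [1, 3, 5, 7, 9], degree = 5.
Handshaking lemma: 2 * 9 = 18.
A graph is a tree iff it is connected and has exactly n-1 edges. This graph is connected (all 10 vertices in one component) and has 10-1 = 9 edges. It is a tree.
Diameter (longest shortest path) = 5.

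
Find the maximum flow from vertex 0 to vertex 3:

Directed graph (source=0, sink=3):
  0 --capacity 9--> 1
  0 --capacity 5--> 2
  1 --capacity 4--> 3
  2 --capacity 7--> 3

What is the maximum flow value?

Computing max flow:
  Flow on (0->1): 4/9
  Flow on (0->2): 5/5
  Flow on (1->3): 4/4
  Flow on (2->3): 5/7
Maximum flow = 9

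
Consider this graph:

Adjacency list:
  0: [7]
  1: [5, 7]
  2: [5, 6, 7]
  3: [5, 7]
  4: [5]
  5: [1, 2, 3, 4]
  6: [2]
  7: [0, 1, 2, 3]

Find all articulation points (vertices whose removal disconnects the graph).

An articulation point is a vertex whose removal disconnects the graph.
Articulation points: [2, 5, 7]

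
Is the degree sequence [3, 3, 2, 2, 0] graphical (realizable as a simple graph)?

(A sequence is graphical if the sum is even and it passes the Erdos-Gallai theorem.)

Sum of degrees = 10. Sum is even and passes Erdos-Gallai. The sequence IS graphical.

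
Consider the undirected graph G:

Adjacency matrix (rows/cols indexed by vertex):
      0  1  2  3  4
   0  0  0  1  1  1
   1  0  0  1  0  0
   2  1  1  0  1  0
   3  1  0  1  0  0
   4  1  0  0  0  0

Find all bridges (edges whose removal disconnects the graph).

A bridge is an edge whose removal increases the number of connected components.
Bridges found: (0,4), (1,2)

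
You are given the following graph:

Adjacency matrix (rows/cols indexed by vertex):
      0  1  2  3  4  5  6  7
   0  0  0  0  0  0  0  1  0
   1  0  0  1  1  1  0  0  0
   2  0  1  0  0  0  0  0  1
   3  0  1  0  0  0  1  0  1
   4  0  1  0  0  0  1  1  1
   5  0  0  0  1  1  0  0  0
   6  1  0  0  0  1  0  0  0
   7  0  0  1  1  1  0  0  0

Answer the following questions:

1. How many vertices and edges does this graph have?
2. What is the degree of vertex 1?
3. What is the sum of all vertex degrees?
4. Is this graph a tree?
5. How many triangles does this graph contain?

Count: 8 vertices, 10 edges.
Vertex 1 has neighbors [2, 3, 4], degree = 3.
Handshaking lemma: 2 * 10 = 20.
A tree on 8 vertices has 7 edges. This graph has 10 edges (3 extra). Not a tree.
Number of triangles = 0.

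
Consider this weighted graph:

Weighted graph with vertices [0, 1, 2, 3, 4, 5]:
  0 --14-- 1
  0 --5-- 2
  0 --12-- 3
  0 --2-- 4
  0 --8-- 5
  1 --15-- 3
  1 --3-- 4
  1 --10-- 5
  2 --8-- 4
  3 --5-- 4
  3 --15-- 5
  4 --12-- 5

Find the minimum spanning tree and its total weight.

Applying Kruskal's algorithm (sort edges by weight, add if no cycle):
  Add (0,4) w=2
  Add (1,4) w=3
  Add (0,2) w=5
  Add (3,4) w=5
  Add (0,5) w=8
  Skip (2,4) w=8 (creates cycle)
  Skip (1,5) w=10 (creates cycle)
  Skip (0,3) w=12 (creates cycle)
  Skip (4,5) w=12 (creates cycle)
  Skip (0,1) w=14 (creates cycle)
  Skip (1,3) w=15 (creates cycle)
  Skip (3,5) w=15 (creates cycle)
MST weight = 23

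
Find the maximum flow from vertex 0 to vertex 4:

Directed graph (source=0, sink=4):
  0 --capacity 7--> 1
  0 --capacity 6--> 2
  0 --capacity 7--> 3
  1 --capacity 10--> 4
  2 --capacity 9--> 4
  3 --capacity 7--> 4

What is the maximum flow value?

Computing max flow:
  Flow on (0->1): 7/7
  Flow on (0->2): 6/6
  Flow on (0->3): 7/7
  Flow on (1->4): 7/10
  Flow on (2->4): 6/9
  Flow on (3->4): 7/7
Maximum flow = 20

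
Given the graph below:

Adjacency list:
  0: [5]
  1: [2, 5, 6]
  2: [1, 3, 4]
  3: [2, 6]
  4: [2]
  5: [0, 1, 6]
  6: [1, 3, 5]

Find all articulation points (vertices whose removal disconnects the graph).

An articulation point is a vertex whose removal disconnects the graph.
Articulation points: [2, 5]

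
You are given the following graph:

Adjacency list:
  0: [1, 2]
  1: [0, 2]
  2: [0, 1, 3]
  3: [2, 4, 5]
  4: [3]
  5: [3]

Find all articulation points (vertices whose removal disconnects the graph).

An articulation point is a vertex whose removal disconnects the graph.
Articulation points: [2, 3]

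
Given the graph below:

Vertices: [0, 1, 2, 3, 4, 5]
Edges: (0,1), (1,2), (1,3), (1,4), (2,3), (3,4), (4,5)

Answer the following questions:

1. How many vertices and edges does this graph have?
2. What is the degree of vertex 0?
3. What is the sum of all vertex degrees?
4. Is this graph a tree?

Count: 6 vertices, 7 edges.
Vertex 0 has neighbors [1], degree = 1.
Handshaking lemma: 2 * 7 = 14.
A tree on 6 vertices has 5 edges. This graph has 7 edges (2 extra). Not a tree.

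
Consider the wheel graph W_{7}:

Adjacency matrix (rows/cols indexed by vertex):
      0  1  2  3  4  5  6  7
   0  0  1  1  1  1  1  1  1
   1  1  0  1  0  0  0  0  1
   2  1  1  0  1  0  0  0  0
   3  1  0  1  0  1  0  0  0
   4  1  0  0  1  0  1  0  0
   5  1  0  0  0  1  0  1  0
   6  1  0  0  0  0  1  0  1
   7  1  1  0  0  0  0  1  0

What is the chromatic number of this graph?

W_{7} = C_{7} plus a hub adjacent to every cycle vertex.
The outer cycle needs 3 colors (odd cycle); the hub is adjacent to all of them so needs a fresh color.
Chromatic number = 3 + 1 = 4.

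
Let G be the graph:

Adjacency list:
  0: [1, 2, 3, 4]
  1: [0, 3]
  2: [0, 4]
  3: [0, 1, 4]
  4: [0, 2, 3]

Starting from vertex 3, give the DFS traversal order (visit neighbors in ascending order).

DFS from vertex 3 (neighbors processed in ascending order):
Visit order: 3, 0, 1, 2, 4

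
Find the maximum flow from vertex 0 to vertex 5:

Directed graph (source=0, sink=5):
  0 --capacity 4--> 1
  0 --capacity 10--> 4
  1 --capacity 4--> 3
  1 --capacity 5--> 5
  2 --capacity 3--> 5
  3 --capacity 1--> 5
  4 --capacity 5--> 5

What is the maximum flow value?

Computing max flow:
  Flow on (0->1): 4/4
  Flow on (0->4): 5/10
  Flow on (1->5): 4/5
  Flow on (4->5): 5/5
Maximum flow = 9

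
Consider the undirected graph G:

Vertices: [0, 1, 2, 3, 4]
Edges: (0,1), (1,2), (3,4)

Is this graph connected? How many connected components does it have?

Checking connectivity: the graph has 2 connected component(s).
Components: [[0, 1, 2], [3, 4]]. The graph is NOT connected.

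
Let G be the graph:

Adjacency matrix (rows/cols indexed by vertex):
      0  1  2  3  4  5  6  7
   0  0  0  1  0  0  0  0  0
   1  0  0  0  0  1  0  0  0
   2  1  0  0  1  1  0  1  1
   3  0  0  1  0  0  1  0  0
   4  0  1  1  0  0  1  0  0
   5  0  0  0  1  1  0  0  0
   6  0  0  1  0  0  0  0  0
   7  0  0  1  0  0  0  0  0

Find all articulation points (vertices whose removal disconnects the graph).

An articulation point is a vertex whose removal disconnects the graph.
Articulation points: [2, 4]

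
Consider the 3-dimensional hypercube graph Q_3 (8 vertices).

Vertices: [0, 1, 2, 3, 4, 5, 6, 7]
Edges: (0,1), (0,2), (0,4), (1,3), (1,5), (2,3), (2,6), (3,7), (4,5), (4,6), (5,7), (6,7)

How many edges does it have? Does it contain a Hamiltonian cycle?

Q_3 has 8 * 3 / 2 = 12 edges.
Q_3 (d >= 2) always has a Hamiltonian cycle: a 3-bit cyclic Gray code visits every vertex exactly once and returns to the start.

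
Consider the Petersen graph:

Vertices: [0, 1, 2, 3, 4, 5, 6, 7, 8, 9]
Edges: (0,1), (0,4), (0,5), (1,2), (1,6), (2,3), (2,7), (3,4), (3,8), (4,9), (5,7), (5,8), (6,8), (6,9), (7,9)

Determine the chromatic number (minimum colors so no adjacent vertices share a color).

The Petersen graph contains odd cycles (e.g. the outer 5-cycle), so chi >= 3.
A proper 3-coloring exists (it is a well-known 3-chromatic graph).
Chromatic number = 3.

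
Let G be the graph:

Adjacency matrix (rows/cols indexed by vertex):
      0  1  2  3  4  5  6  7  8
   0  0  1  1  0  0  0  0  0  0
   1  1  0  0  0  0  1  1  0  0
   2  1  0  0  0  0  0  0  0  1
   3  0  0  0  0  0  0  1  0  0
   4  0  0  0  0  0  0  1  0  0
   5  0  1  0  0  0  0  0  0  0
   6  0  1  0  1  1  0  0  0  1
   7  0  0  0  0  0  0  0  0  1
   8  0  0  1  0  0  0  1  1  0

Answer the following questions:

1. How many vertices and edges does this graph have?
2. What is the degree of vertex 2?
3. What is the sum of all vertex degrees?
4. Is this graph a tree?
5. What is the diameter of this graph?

Count: 9 vertices, 9 edges.
Vertex 2 has neighbors [0, 8], degree = 2.
Handshaking lemma: 2 * 9 = 18.
A tree on 9 vertices has 8 edges. This graph has 9 edges (1 extra). Not a tree.
Diameter (longest shortest path) = 4.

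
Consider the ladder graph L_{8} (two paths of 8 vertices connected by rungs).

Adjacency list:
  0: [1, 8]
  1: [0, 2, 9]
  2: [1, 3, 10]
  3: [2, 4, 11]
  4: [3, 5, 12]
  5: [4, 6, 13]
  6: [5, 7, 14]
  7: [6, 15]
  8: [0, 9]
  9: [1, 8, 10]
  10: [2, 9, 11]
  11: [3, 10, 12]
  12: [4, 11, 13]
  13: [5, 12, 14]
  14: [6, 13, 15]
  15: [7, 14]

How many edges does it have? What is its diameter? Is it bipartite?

Ladder graph L_{8}: 8 rungs + 2 * (8-1) path edges = 8 + 14 = 22 edges.
Diameter = 8.
Ladder graphs are bipartite (alternating coloring along each path).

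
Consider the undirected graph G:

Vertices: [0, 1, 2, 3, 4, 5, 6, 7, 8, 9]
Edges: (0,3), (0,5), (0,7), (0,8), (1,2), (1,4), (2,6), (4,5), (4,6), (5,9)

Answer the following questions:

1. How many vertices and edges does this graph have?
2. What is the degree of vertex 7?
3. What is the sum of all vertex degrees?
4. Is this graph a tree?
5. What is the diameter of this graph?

Count: 10 vertices, 10 edges.
Vertex 7 has neighbors [0], degree = 1.
Handshaking lemma: 2 * 10 = 20.
A tree on 10 vertices has 9 edges. This graph has 10 edges (1 extra). Not a tree.
Diameter (longest shortest path) = 5.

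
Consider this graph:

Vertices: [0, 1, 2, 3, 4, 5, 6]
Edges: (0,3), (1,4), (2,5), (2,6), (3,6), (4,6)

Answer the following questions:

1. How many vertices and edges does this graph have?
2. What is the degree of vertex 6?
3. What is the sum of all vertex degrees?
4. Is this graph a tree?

Count: 7 vertices, 6 edges.
Vertex 6 has neighbors [2, 3, 4], degree = 3.
Handshaking lemma: 2 * 6 = 12.
A graph is a tree iff it is connected and has exactly n-1 edges. This graph is connected (all 7 vertices in one component) and has 7-1 = 6 edges. It is a tree.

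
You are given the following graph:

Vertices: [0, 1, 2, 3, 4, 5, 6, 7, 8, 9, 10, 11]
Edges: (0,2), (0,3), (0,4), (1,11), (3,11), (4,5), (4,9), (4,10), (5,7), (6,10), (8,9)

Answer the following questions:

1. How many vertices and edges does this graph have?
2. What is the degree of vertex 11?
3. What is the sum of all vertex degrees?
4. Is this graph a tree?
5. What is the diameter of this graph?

Count: 12 vertices, 11 edges.
Vertex 11 has neighbors [1, 3], degree = 2.
Handshaking lemma: 2 * 11 = 22.
A graph is a tree iff it is connected and has exactly n-1 edges. This graph is connected (all 12 vertices in one component) and has 12-1 = 11 edges. It is a tree.
Diameter (longest shortest path) = 6.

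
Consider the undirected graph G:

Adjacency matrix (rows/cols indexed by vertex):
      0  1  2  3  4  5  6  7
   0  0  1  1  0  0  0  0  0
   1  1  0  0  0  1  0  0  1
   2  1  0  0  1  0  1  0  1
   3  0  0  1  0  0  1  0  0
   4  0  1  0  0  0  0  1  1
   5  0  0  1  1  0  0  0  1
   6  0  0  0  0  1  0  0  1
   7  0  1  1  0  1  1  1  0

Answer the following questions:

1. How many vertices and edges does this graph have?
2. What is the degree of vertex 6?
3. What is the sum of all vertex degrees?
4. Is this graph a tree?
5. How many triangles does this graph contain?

Count: 8 vertices, 12 edges.
Vertex 6 has neighbors [4, 7], degree = 2.
Handshaking lemma: 2 * 12 = 24.
A tree on 8 vertices has 7 edges. This graph has 12 edges (5 extra). Not a tree.
Number of triangles = 4.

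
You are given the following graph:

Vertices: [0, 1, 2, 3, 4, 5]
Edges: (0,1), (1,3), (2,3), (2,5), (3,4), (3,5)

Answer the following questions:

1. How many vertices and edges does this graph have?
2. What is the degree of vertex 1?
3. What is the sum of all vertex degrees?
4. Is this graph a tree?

Count: 6 vertices, 6 edges.
Vertex 1 has neighbors [0, 3], degree = 2.
Handshaking lemma: 2 * 6 = 12.
A tree on 6 vertices has 5 edges. This graph has 6 edges (1 extra). Not a tree.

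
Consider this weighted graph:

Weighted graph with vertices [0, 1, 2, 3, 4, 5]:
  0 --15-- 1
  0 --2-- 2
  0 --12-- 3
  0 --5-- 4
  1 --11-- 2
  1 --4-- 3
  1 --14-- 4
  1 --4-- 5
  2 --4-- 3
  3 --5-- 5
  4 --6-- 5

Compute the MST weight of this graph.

Applying Kruskal's algorithm (sort edges by weight, add if no cycle):
  Add (0,2) w=2
  Add (1,5) w=4
  Add (1,3) w=4
  Add (2,3) w=4
  Add (0,4) w=5
  Skip (3,5) w=5 (creates cycle)
  Skip (4,5) w=6 (creates cycle)
  Skip (1,2) w=11 (creates cycle)
  Skip (0,3) w=12 (creates cycle)
  Skip (1,4) w=14 (creates cycle)
  Skip (0,1) w=15 (creates cycle)
MST weight = 19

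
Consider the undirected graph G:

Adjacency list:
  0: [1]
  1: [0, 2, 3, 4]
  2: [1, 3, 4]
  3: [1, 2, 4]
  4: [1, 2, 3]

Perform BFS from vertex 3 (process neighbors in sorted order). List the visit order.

BFS from vertex 3 (neighbors processed in ascending order):
Visit order: 3, 1, 2, 4, 0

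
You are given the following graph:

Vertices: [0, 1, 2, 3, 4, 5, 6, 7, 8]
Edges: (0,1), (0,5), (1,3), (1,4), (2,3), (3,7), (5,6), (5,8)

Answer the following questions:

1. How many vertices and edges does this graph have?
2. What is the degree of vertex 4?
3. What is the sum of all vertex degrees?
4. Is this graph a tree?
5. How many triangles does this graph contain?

Count: 9 vertices, 8 edges.
Vertex 4 has neighbors [1], degree = 1.
Handshaking lemma: 2 * 8 = 16.
A graph is a tree iff it is connected and has exactly n-1 edges. This graph is connected (all 9 vertices in one component) and has 9-1 = 8 edges. It is a tree.
Number of triangles = 0.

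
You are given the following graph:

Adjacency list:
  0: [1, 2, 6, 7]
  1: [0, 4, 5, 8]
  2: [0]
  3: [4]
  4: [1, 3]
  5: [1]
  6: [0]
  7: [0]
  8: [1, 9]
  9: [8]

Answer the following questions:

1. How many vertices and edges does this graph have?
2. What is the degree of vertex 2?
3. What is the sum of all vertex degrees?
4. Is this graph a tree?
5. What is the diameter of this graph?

Count: 10 vertices, 9 edges.
Vertex 2 has neighbors [0], degree = 1.
Handshaking lemma: 2 * 9 = 18.
A graph is a tree iff it is connected and has exactly n-1 edges. This graph is connected (all 10 vertices in one component) and has 10-1 = 9 edges. It is a tree.
Diameter (longest shortest path) = 4.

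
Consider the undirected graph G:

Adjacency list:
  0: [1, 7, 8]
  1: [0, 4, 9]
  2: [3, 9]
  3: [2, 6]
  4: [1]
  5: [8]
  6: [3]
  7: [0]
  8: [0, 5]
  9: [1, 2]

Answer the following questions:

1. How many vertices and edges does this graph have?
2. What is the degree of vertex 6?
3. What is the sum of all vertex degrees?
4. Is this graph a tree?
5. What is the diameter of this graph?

Count: 10 vertices, 9 edges.
Vertex 6 has neighbors [3], degree = 1.
Handshaking lemma: 2 * 9 = 18.
A graph is a tree iff it is connected and has exactly n-1 edges. This graph is connected (all 10 vertices in one component) and has 10-1 = 9 edges. It is a tree.
Diameter (longest shortest path) = 7.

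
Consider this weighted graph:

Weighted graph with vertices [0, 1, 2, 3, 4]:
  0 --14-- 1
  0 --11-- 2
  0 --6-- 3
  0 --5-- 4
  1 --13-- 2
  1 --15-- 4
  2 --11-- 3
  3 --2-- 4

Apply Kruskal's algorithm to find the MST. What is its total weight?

Applying Kruskal's algorithm (sort edges by weight, add if no cycle):
  Add (3,4) w=2
  Add (0,4) w=5
  Skip (0,3) w=6 (creates cycle)
  Add (0,2) w=11
  Skip (2,3) w=11 (creates cycle)
  Add (1,2) w=13
  Skip (0,1) w=14 (creates cycle)
  Skip (1,4) w=15 (creates cycle)
MST weight = 31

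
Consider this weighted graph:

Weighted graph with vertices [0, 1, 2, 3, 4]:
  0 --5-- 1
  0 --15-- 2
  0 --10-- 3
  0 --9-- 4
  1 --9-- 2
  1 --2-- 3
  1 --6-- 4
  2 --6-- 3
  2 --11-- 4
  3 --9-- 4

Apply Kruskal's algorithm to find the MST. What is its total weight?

Applying Kruskal's algorithm (sort edges by weight, add if no cycle):
  Add (1,3) w=2
  Add (0,1) w=5
  Add (1,4) w=6
  Add (2,3) w=6
  Skip (0,4) w=9 (creates cycle)
  Skip (1,2) w=9 (creates cycle)
  Skip (3,4) w=9 (creates cycle)
  Skip (0,3) w=10 (creates cycle)
  Skip (2,4) w=11 (creates cycle)
  Skip (0,2) w=15 (creates cycle)
MST weight = 19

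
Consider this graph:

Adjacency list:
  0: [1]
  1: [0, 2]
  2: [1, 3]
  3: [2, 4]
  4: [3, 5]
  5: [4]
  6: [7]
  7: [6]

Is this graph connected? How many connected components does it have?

Checking connectivity: the graph has 2 connected component(s).
Components: [[0, 1, 2, 3, 4, 5], [6, 7]]. The graph is NOT connected.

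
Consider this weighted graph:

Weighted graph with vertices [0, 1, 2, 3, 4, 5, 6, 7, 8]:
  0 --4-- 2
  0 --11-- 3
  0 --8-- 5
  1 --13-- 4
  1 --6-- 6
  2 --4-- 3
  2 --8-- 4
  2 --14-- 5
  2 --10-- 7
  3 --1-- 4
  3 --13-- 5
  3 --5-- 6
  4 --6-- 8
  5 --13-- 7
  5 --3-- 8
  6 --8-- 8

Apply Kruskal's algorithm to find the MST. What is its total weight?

Applying Kruskal's algorithm (sort edges by weight, add if no cycle):
  Add (3,4) w=1
  Add (5,8) w=3
  Add (0,2) w=4
  Add (2,3) w=4
  Add (3,6) w=5
  Add (1,6) w=6
  Add (4,8) w=6
  Skip (0,5) w=8 (creates cycle)
  Skip (2,4) w=8 (creates cycle)
  Skip (6,8) w=8 (creates cycle)
  Add (2,7) w=10
  Skip (0,3) w=11 (creates cycle)
  Skip (1,4) w=13 (creates cycle)
  Skip (3,5) w=13 (creates cycle)
  Skip (5,7) w=13 (creates cycle)
  Skip (2,5) w=14 (creates cycle)
MST weight = 39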